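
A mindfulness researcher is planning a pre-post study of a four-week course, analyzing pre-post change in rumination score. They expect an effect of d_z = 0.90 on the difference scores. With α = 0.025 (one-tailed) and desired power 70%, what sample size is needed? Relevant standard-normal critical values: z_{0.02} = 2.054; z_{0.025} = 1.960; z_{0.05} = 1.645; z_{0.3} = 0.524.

For a paired (one-sample on differences) test: n = ((z_{α} + z_β) / d)².
z_{α} + z_β = 1.960 + 0.524 = 2.484.
n = (2.484 / 0.90)² = 2.760² = 7.62.
Round up.

n = 8 pairs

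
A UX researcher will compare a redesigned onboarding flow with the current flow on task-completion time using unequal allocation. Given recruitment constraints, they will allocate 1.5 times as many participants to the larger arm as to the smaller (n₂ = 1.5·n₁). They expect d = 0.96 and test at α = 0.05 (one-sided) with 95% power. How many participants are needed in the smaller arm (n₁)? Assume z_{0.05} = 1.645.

n₁ = 20

With allocation ratio k = n₂/n₁ = 1.5, Var(x̄₁−x̄₂) = σ²(1/n₁ + 1/(k·n₁)) = σ²·(k+1)/(k·n₁).
So n₁ = (1 + 1/k)·((z_{α} + z_β)/d)² = 1.667 × (3.290/0.96)².
n₁ = 1.667 × 11.74 = 19.6.
Round up: n₁ = 20, giving n₂ = 1.5 × 20 = 30.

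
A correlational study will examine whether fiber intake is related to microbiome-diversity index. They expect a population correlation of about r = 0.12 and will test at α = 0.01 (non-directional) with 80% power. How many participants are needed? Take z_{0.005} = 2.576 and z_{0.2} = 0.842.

Fisher's z: C = ½·ln((1+r)/(1−r)) = ½·ln(1.2727) = 0.1206.
n = ((z_{α/2} + z_β)/C)² + 3.
(2.576 + 0.842) / 0.1206 = 3.418 / 0.1206 = 28.342.
n = 28.342² + 3 = 803.25 + 3 = 806.2.
Round up.

n = 807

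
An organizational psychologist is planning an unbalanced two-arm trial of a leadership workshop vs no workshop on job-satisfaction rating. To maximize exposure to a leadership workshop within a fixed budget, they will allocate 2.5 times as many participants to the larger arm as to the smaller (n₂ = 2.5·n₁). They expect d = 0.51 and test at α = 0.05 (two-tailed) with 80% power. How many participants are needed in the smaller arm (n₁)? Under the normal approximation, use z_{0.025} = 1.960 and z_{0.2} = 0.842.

With allocation ratio k = n₂/n₁ = 2.5, Var(x̄₁−x̄₂) = σ²(1/n₁ + 1/(k·n₁)) = σ²·(k+1)/(k·n₁).
So n₁ = (1 + 1/k)·((z_{α/2} + z_β)/d)² = 1.400 × (2.802/0.51)².
n₁ = 1.400 × 30.19 = 42.3.
Round up: n₁ = 43, giving n₂ = ⌈2.5 × 43⌉ = ⌈107.5⌉ = 108.

n₁ = 43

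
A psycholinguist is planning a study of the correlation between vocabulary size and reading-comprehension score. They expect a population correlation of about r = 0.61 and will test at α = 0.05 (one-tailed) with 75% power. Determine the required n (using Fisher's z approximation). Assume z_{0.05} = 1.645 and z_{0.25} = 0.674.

n = 14

Fisher's z: C = ½·ln((1+r)/(1−r)) = ½·ln(4.1282) = 0.7089.
n = ((z_{α} + z_β)/C)² + 3.
(1.645 + 0.674) / 0.7089 = 2.319 / 0.7089 = 3.271.
n = 3.271² + 3 = 10.70 + 3 = 13.7.
Round up.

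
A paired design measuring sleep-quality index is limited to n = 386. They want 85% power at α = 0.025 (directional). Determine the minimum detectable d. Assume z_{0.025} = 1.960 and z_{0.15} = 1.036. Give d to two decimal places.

For a single sample (or paired design) of n = 386: d_min = (z_{α} + z_β)/√n.
z-sum = 1.960 + 1.036 = 2.996.
d_min = 2.996 / √386 = 2.996 / 19.647 = 0.152.

d_min ≈ 0.15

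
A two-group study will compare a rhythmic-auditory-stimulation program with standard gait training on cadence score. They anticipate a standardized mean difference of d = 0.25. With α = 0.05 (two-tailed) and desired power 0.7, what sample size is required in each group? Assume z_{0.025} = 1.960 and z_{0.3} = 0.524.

For two independent groups with equal n: n = 2·((z_{α/2} + z_β) / d)².
z_{α/2} + z_β = 1.960 + 0.524 = 2.484.
n = 2 × (2.484 / 0.25)² = 2 × 9.936² = 2 × 98.72 = 197.4.
Round up to the next whole participant.

n = 198 per group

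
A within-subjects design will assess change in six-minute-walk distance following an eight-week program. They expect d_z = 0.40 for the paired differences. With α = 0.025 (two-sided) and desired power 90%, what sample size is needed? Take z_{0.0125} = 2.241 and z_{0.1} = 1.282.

For a paired (one-sample on differences) test: n = ((z_{α/2} + z_β) / d)².
z_{α/2} + z_β = 2.241 + 1.282 = 3.523.
n = (3.523 / 0.40)² = 8.807² = 77.57.
Round up.

n = 78 pairs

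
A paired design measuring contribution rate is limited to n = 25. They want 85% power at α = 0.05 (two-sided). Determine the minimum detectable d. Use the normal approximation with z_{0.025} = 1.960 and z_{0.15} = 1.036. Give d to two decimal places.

For a single sample (or paired design) of n = 25: d_min = (z_{α/2} + z_β)/√n.
z-sum = 1.960 + 1.036 = 2.996.
d_min = 2.996 / √25 = 2.996 / 5.000 = 0.599.

d_min ≈ 0.60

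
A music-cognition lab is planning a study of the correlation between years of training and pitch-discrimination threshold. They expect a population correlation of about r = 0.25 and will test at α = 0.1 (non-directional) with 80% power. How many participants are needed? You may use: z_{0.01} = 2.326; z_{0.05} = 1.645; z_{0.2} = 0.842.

n = 98

Fisher's z: C = ½·ln((1+r)/(1−r)) = ½·ln(1.6667) = 0.2554.
n = ((z_{α/2} + z_β)/C)² + 3.
(1.645 + 0.842) / 0.2554 = 2.487 / 0.2554 = 9.738.
n = 9.738² + 3 = 94.82 + 3 = 97.8.
Round up.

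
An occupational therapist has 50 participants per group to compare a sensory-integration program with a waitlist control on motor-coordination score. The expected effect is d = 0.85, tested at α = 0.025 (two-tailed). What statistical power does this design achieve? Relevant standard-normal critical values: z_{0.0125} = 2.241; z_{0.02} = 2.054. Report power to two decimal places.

power ≈ 0.98

For two equal groups, power = Φ(d·√(n/2) − z_{α/2}).
d·√(n/2) = 0.85 × √(50/2) = 0.85 × 5.000 = 4.250.
z_β = 4.250 − 2.241 = 2.009.
Power = Φ(2.009) = 0.978.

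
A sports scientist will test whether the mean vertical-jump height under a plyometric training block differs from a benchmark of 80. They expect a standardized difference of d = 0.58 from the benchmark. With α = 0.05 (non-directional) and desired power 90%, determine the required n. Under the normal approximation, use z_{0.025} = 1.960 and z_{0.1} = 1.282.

n = 32

For a one-sample test: n = ((z_{α/2} + z_β) / d)².
z_{α/2} + z_β = 1.960 + 1.282 = 3.242.
n = (3.242 / 0.58)² = 5.590² = 31.24.
Round up.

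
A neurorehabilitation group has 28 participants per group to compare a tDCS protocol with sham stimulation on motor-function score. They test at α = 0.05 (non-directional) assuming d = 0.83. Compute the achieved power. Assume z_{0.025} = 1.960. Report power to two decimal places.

For two equal groups, power = Φ(d·√(n/2) − z_{α/2}).
d·√(n/2) = 0.83 × √(28/2) = 0.83 × 3.742 = 3.106.
z_β = 3.106 − 1.960 = 1.146.
Power = Φ(1.146) = 0.874.

power ≈ 0.87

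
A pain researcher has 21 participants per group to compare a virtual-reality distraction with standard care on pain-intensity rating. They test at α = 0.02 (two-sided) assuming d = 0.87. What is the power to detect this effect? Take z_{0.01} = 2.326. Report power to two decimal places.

For two equal groups, power = Φ(d·√(n/2) − z_{α/2}).
d·√(n/2) = 0.87 × √(21/2) = 0.87 × 3.240 = 2.819.
z_β = 2.819 − 2.326 = 0.493.
Power = Φ(0.493) = 0.689.

power ≈ 0.69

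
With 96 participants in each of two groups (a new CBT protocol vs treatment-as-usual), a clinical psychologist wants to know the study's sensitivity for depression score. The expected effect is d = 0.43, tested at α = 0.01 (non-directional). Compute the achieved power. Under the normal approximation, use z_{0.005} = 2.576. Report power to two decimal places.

For two equal groups, power = Φ(d·√(n/2) − z_{α/2}).
d·√(n/2) = 0.43 × √(96/2) = 0.43 × 6.928 = 2.979.
z_β = 2.979 − 2.576 = 0.403.
Power = Φ(0.403) = 0.657.

power ≈ 0.66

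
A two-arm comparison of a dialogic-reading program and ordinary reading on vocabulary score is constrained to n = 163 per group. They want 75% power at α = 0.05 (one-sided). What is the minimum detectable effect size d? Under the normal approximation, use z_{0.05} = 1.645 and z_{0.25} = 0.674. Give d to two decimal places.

For two independent groups of n = 163 each: d_min = (z_{α} + z_β)·√(2/n).
z-sum = 1.645 + 0.674 = 2.319.
d_min = 2.319 × √(2/163) = 2.319 × 0.1108 = 0.257.

d_min ≈ 0.26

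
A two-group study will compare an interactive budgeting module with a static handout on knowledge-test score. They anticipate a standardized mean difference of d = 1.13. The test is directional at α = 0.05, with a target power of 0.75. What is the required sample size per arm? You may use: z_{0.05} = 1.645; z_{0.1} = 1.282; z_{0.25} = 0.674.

n = 9 per group

For two independent groups with equal n: n = 2·((z_{α} + z_β) / d)².
z_{α} + z_β = 1.645 + 0.674 = 2.319.
n = 2 × (2.319 / 1.13)² = 2 × 2.052² = 2 × 4.21 = 8.4.
Round up to the next whole participant.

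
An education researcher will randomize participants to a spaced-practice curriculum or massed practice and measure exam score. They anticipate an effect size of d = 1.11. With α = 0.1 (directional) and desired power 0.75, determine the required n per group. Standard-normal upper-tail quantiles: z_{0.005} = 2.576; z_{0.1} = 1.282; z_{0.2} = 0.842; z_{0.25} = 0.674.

For two independent groups with equal n: n = 2·((z_{α} + z_β) / d)².
z_{α} + z_β = 1.282 + 0.674 = 1.956.
n = 2 × (1.956 / 1.11)² = 2 × 1.762² = 2 × 3.11 = 6.2.
Round up to the next whole participant.

n = 7 per group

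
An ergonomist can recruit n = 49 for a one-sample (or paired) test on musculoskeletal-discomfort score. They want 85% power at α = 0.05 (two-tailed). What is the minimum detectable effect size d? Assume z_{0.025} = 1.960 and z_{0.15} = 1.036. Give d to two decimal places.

d_min ≈ 0.43

For a single sample (or paired design) of n = 49: d_min = (z_{α/2} + z_β)/√n.
z-sum = 1.960 + 1.036 = 2.996.
d_min = 2.996 / √49 = 2.996 / 7.000 = 0.428.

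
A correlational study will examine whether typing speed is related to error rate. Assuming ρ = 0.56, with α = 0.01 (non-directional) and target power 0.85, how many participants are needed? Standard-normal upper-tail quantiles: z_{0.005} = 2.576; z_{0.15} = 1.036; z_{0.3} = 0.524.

Fisher's z: C = ½·ln((1+r)/(1−r)) = ½·ln(3.5455) = 0.6328.
n = ((z_{α/2} + z_β)/C)² + 3.
(2.576 + 1.036) / 0.6328 = 3.612 / 0.6328 = 5.708.
n = 5.708² + 3 = 32.58 + 3 = 35.6.
Round up.

n = 36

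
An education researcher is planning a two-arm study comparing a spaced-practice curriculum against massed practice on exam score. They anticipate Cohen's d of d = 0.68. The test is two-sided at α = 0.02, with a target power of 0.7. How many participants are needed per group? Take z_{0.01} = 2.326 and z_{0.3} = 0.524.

For two independent groups with equal n: n = 2·((z_{α/2} + z_β) / d)².
z_{α/2} + z_β = 2.326 + 0.524 = 2.850.
n = 2 × (2.850 / 0.68)² = 2 × 4.191² = 2 × 17.57 = 35.1.
Round up to the next whole participant.

n = 36 per group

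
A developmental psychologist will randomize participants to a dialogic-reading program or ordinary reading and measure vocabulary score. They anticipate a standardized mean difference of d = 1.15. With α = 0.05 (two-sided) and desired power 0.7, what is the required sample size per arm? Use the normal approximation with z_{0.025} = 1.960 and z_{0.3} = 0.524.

For two independent groups with equal n: n = 2·((z_{α/2} + z_β) / d)².
z_{α/2} + z_β = 1.960 + 0.524 = 2.484.
n = 2 × (2.484 / 1.15)² = 2 × 2.160² = 2 × 4.67 = 9.3.
Round up to the next whole participant.

n = 10 per group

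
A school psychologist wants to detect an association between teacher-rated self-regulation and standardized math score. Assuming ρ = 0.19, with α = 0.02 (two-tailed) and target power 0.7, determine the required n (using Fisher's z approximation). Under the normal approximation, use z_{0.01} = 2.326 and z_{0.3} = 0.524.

n = 223

Fisher's z: C = ½·ln((1+r)/(1−r)) = ½·ln(1.4691) = 0.1923.
n = ((z_{α/2} + z_β)/C)² + 3.
(2.326 + 0.524) / 0.1923 = 2.850 / 0.1923 = 14.821.
n = 14.821² + 3 = 219.65 + 3 = 222.6.
Round up.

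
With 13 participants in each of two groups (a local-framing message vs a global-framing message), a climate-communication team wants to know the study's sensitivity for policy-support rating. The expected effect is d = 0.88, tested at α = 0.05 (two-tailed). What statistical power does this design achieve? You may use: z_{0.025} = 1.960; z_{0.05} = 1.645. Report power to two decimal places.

power ≈ 0.61

For two equal groups, power = Φ(d·√(n/2) − z_{α/2}).
d·√(n/2) = 0.88 × √(13/2) = 0.88 × 2.550 = 2.244.
z_β = 2.244 − 1.960 = 0.284.
Power = Φ(0.284) = 0.612.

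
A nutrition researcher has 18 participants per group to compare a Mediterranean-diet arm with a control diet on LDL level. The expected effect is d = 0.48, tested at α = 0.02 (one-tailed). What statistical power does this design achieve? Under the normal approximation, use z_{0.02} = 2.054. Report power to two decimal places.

power ≈ 0.27

For two equal groups, power = Φ(d·√(n/2) − z_{α}).
d·√(n/2) = 0.48 × √(18/2) = 0.48 × 3.000 = 1.440.
z_β = 1.440 − 2.054 = -0.614.
Power = Φ(-0.614) = 0.270.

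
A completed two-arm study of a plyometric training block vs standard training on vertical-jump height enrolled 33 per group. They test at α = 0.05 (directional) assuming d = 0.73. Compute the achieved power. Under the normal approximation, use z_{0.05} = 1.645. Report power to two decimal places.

For two equal groups, power = Φ(d·√(n/2) − z_{α}).
d·√(n/2) = 0.73 × √(33/2) = 0.73 × 4.062 = 2.965.
z_β = 2.965 − 1.645 = 1.320.
Power = Φ(1.320) = 0.907.

power ≈ 0.91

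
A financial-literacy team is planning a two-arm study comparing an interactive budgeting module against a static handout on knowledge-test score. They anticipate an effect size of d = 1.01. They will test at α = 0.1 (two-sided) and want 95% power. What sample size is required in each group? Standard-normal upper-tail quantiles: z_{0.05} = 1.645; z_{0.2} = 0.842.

n = 22 per group

For two independent groups with equal n: n = 2·((z_{α/2} + z_β) / d)².
z_{α/2} + z_β = 1.645 + 1.645 = 3.290.
n = 2 × (3.290 / 1.01)² = 2 × 3.257² = 2 × 10.61 = 21.2.
Round up to the next whole participant.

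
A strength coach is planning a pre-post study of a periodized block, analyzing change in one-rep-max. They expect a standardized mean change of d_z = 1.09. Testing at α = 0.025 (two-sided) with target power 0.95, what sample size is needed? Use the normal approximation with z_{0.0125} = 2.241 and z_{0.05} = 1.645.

n = 13 pairs

For a paired (one-sample on differences) test: n = ((z_{α/2} + z_β) / d)².
z_{α/2} + z_β = 2.241 + 1.645 = 3.886.
n = (3.886 / 1.09)² = 3.565² = 12.71.
Round up.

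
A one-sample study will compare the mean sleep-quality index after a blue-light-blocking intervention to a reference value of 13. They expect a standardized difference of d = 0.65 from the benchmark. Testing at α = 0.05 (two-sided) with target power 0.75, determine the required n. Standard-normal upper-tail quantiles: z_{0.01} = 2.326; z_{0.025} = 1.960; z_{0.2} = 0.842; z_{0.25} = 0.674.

For a one-sample test: n = ((z_{α/2} + z_β) / d)².
z_{α/2} + z_β = 1.960 + 0.674 = 2.634.
n = (2.634 / 0.65)² = 4.052² = 16.42.
Round up.

n = 17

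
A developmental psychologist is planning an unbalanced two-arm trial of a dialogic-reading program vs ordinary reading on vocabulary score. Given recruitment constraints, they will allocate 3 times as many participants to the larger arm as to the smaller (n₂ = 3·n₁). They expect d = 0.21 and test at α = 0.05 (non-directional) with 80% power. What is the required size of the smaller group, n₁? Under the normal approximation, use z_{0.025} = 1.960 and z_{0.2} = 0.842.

n₁ = 238

With allocation ratio k = n₂/n₁ = 3, Var(x̄₁−x̄₂) = σ²(1/n₁ + 1/(k·n₁)) = σ²·(k+1)/(k·n₁).
So n₁ = (1 + 1/k)·((z_{α/2} + z_β)/d)² = 1.333 × (2.802/0.21)².
n₁ = 1.333 × 178.03 = 237.4.
Round up: n₁ = 238, giving n₂ = 3 × 238 = 714.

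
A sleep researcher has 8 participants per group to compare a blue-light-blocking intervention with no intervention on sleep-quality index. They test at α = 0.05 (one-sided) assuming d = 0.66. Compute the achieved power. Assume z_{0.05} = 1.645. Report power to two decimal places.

For two equal groups, power = Φ(d·√(n/2) − z_{α}).
d·√(n/2) = 0.66 × √(8/2) = 0.66 × 2.000 = 1.320.
z_β = 1.320 − 1.645 = -0.325.
Power = Φ(-0.325) = 0.373.

power ≈ 0.37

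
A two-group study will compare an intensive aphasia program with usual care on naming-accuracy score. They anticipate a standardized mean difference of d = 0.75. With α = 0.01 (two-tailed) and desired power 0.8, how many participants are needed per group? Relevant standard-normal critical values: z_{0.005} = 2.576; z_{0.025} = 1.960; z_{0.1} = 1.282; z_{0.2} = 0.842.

n = 42 per group

For two independent groups with equal n: n = 2·((z_{α/2} + z_β) / d)².
z_{α/2} + z_β = 2.576 + 0.842 = 3.418.
n = 2 × (3.418 / 0.75)² = 2 × 4.557² = 2 × 20.77 = 41.5.
Round up to the next whole participant.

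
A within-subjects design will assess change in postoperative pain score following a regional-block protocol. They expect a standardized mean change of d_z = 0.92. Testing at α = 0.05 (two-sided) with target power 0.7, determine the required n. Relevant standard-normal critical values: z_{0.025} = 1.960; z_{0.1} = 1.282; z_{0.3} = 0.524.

n = 8 pairs

For a paired (one-sample on differences) test: n = ((z_{α/2} + z_β) / d)².
z_{α/2} + z_β = 1.960 + 0.524 = 2.484.
n = (2.484 / 0.92)² = 2.700² = 7.29.
Round up.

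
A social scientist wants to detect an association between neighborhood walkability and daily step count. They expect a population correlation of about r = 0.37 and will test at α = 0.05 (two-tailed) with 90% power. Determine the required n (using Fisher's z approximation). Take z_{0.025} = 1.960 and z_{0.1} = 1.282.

n = 73

Fisher's z: C = ½·ln((1+r)/(1−r)) = ½·ln(2.1746) = 0.3884.
n = ((z_{α/2} + z_β)/C)² + 3.
(1.960 + 1.282) / 0.3884 = 3.242 / 0.3884 = 8.347.
n = 8.347² + 3 = 69.67 + 3 = 72.7.
Round up.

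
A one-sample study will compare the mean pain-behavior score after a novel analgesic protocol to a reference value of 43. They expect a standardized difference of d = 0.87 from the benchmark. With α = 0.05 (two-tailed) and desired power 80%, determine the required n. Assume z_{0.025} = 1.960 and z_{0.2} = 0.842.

n = 11

For a one-sample test: n = ((z_{α/2} + z_β) / d)².
z_{α/2} + z_β = 1.960 + 0.842 = 2.802.
n = (2.802 / 0.87)² = 3.221² = 10.37.
Round up.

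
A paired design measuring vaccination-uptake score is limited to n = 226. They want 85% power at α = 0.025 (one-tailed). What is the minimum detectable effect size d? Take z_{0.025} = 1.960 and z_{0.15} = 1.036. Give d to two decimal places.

For a single sample (or paired design) of n = 226: d_min = (z_{α} + z_β)/√n.
z-sum = 1.960 + 1.036 = 2.996.
d_min = 2.996 / √226 = 2.996 / 15.033 = 0.199.

d_min ≈ 0.20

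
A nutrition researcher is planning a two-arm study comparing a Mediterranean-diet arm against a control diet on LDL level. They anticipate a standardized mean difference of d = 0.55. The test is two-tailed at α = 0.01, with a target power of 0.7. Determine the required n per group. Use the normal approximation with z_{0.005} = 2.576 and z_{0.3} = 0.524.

For two independent groups with equal n: n = 2·((z_{α/2} + z_β) / d)².
z_{α/2} + z_β = 2.576 + 0.524 = 3.100.
n = 2 × (3.100 / 0.55)² = 2 × 5.636² = 2 × 31.77 = 63.5.
Round up to the next whole participant.

n = 64 per group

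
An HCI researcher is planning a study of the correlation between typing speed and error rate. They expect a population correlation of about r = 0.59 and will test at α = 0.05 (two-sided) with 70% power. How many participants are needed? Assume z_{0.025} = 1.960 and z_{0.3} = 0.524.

n = 17

Fisher's z: C = ½·ln((1+r)/(1−r)) = ½·ln(3.8780) = 0.6777.
n = ((z_{α/2} + z_β)/C)² + 3.
(1.960 + 0.524) / 0.6777 = 2.484 / 0.6777 = 3.665.
n = 3.665² + 3 = 13.43 + 3 = 16.4.
Round up.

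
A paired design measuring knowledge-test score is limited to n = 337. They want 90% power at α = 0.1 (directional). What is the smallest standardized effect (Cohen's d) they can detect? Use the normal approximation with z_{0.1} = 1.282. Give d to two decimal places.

d_min ≈ 0.14

For a single sample (or paired design) of n = 337: d_min = (z_{α} + z_β)/√n.
z-sum = 1.282 + 1.282 = 2.564.
d_min = 2.564 / √337 = 2.564 / 18.358 = 0.140.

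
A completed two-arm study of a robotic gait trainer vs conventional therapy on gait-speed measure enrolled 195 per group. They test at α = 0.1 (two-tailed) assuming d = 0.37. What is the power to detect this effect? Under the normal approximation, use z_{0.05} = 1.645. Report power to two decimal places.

For two equal groups, power = Φ(d·√(n/2) − z_{α/2}).
d·√(n/2) = 0.37 × √(195/2) = 0.37 × 9.874 = 3.653.
z_β = 3.653 − 1.645 = 2.008.
Power = Φ(2.008) = 0.978.

power ≈ 0.98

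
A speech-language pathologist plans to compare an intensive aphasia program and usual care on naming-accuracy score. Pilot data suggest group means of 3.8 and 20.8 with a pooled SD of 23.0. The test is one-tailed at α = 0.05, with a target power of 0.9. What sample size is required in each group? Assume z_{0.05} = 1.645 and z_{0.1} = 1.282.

Cohen's d = |M₁ − M₂| / SD_pooled = |3.8 − 20.8| / 23.0 = 17.0 / 23.0 = 0.739.
For two independent groups with equal n: n = 2·((z_{α} + z_β) / d)².
z_{α} + z_β = 1.645 + 1.282 = 2.927.
n = 2 × (2.927 / 0.739)² = 2 × 3.961² = 2 × 15.69 = 31.4.
Round up to the next whole participant.

n = 32 per group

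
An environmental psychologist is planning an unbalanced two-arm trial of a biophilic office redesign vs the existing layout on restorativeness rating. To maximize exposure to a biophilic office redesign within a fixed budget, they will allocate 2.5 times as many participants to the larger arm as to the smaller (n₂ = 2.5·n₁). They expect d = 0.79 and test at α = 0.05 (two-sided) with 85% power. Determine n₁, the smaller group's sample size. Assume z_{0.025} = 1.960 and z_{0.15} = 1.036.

With allocation ratio k = n₂/n₁ = 2.5, Var(x̄₁−x̄₂) = σ²(1/n₁ + 1/(k·n₁)) = σ²·(k+1)/(k·n₁).
So n₁ = (1 + 1/k)·((z_{α/2} + z_β)/d)² = 1.400 × (2.996/0.79)².
n₁ = 1.400 × 14.38 = 20.1.
Round up: n₁ = 21, giving n₂ = ⌈2.5 × 21⌉ = ⌈52.5⌉ = 53.

n₁ = 21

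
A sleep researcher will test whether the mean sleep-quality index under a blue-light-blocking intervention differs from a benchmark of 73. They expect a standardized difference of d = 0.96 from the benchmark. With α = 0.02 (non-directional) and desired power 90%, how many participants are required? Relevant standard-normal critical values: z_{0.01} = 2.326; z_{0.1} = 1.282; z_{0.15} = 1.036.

n = 15

For a one-sample test: n = ((z_{α/2} + z_β) / d)².
z_{α/2} + z_β = 2.326 + 1.282 = 3.608.
n = (3.608 / 0.96)² = 3.758² = 14.13.
Round up.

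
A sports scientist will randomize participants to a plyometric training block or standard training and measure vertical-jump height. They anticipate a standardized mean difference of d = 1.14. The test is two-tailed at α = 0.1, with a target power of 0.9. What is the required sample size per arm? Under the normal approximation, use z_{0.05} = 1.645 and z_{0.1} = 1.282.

For two independent groups with equal n: n = 2·((z_{α/2} + z_β) / d)².
z_{α/2} + z_β = 1.645 + 1.282 = 2.927.
n = 2 × (2.927 / 1.14)² = 2 × 2.568² = 2 × 6.59 = 13.2.
Round up to the next whole participant.

n = 14 per group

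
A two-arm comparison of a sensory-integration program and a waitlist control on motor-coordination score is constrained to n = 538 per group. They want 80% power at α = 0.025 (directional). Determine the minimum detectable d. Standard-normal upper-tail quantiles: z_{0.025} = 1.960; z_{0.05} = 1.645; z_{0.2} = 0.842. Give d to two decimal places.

d_min ≈ 0.17

For two independent groups of n = 538 each: d_min = (z_{α} + z_β)·√(2/n).
z-sum = 1.960 + 0.842 = 2.802.
d_min = 2.802 × √(2/538) = 2.802 × 0.0610 = 0.171.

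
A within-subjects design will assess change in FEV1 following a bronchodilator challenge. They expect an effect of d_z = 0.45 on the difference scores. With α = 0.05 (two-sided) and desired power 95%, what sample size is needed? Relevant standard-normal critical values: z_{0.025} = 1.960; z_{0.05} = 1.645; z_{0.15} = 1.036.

n = 65 pairs

For a paired (one-sample on differences) test: n = ((z_{α/2} + z_β) / d)².
z_{α/2} + z_β = 1.960 + 1.645 = 3.605.
n = (3.605 / 0.45)² = 8.011² = 64.18.
Round up.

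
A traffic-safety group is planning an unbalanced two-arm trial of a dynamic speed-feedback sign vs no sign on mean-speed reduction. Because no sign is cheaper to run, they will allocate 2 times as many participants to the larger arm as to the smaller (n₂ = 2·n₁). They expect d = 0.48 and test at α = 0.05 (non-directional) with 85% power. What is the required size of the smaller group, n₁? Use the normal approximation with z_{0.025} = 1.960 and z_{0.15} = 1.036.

With allocation ratio k = n₂/n₁ = 2, Var(x̄₁−x̄₂) = σ²(1/n₁ + 1/(k·n₁)) = σ²·(k+1)/(k·n₁).
So n₁ = (1 + 1/k)·((z_{α/2} + z_β)/d)² = 1.500 × (2.996/0.48)².
n₁ = 1.500 × 38.96 = 58.4.
Round up: n₁ = 59, giving n₂ = 2 × 59 = 118.

n₁ = 59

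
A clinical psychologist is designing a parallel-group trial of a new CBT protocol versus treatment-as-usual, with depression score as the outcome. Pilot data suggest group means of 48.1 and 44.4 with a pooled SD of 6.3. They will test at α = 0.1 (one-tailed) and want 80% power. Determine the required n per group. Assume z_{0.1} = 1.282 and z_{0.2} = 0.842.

Cohen's d = |M₁ − M₂| / SD_pooled = |48.1 − 44.4| / 6.3 = 3.7 / 6.3 = 0.587.
For two independent groups with equal n: n = 2·((z_{α} + z_β) / d)².
z_{α} + z_β = 1.282 + 0.842 = 2.124.
n = 2 × (2.124 / 0.587)² = 2 × 3.618² = 2 × 13.09 = 26.2.
Round up to the next whole participant.

n = 27 per group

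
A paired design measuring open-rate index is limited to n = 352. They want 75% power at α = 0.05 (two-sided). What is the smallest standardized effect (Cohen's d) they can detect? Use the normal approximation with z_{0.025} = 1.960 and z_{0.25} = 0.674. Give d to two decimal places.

d_min ≈ 0.14

For a single sample (or paired design) of n = 352: d_min = (z_{α/2} + z_β)/√n.
z-sum = 1.960 + 0.674 = 2.634.
d_min = 2.634 / √352 = 2.634 / 18.762 = 0.140.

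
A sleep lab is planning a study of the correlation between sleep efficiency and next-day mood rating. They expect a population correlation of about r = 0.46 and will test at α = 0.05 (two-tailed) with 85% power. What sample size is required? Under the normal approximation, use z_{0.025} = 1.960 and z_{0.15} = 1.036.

n = 40

Fisher's z: C = ½·ln((1+r)/(1−r)) = ½·ln(2.7037) = 0.4973.
n = ((z_{α/2} + z_β)/C)² + 3.
(1.960 + 1.036) / 0.4973 = 2.996 / 0.4973 = 6.025.
n = 6.025² + 3 = 36.29 + 3 = 39.3.
Round up.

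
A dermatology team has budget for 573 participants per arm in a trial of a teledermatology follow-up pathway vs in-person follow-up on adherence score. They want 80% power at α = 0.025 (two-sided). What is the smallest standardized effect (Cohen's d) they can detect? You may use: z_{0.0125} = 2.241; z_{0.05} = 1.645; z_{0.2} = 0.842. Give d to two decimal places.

d_min ≈ 0.18

For two independent groups of n = 573 each: d_min = (z_{α/2} + z_β)·√(2/n).
z-sum = 2.241 + 0.842 = 3.083.
d_min = 3.083 × √(2/573) = 3.083 × 0.0591 = 0.182.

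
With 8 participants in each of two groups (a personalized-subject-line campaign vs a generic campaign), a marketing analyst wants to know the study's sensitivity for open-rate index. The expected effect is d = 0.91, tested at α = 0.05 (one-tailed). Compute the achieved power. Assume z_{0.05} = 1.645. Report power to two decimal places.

power ≈ 0.57

For two equal groups, power = Φ(d·√(n/2) − z_{α}).
d·√(n/2) = 0.91 × √(8/2) = 0.91 × 2.000 = 1.820.
z_β = 1.820 − 1.645 = 0.175.
Power = Φ(0.175) = 0.569.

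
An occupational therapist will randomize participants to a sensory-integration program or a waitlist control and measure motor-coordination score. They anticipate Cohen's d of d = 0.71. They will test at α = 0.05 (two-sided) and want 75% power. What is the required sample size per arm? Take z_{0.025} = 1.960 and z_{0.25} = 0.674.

For two independent groups with equal n: n = 2·((z_{α/2} + z_β) / d)².
z_{α/2} + z_β = 1.960 + 0.674 = 2.634.
n = 2 × (2.634 / 0.71)² = 2 × 3.710² = 2 × 13.76 = 27.5.
Round up to the next whole participant.

n = 28 per group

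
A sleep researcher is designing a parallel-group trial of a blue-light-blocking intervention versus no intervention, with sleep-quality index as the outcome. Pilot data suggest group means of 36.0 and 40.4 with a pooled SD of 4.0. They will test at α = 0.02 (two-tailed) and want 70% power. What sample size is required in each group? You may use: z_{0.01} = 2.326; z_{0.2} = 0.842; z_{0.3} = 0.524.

Cohen's d = |M₁ − M₂| / SD_pooled = |36.0 − 40.4| / 4.0 = 4.4 / 4.0 = 1.100.
For two independent groups with equal n: n = 2·((z_{α/2} + z_β) / d)².
z_{α/2} + z_β = 2.326 + 0.524 = 2.850.
n = 2 × (2.850 / 1.100)² = 2 × 2.591² = 2 × 6.71 = 13.4.
Round up to the next whole participant.

n = 14 per group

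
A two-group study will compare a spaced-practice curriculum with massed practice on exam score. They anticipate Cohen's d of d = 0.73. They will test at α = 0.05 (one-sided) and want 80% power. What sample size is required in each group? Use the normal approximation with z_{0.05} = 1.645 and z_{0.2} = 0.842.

For two independent groups with equal n: n = 2·((z_{α} + z_β) / d)².
z_{α} + z_β = 1.645 + 0.842 = 2.487.
n = 2 × (2.487 / 0.73)² = 2 × 3.407² = 2 × 11.61 = 23.2.
Round up to the next whole participant.

n = 24 per group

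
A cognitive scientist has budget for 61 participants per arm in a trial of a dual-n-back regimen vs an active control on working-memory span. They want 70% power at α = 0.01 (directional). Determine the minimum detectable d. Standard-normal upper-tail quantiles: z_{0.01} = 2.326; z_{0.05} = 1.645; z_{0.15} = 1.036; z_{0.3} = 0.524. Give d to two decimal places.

d_min ≈ 0.52

For two independent groups of n = 61 each: d_min = (z_{α} + z_β)·√(2/n).
z-sum = 2.326 + 0.524 = 2.850.
d_min = 2.850 × √(2/61) = 2.850 × 0.1811 = 0.516.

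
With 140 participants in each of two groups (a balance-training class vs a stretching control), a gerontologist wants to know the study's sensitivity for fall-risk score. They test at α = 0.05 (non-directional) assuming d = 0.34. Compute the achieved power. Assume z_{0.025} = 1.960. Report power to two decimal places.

power ≈ 0.81

For two equal groups, power = Φ(d·√(n/2) − z_{α/2}).
d·√(n/2) = 0.34 × √(140/2) = 0.34 × 8.367 = 2.845.
z_β = 2.845 − 1.960 = 0.885.
Power = Φ(0.885) = 0.812.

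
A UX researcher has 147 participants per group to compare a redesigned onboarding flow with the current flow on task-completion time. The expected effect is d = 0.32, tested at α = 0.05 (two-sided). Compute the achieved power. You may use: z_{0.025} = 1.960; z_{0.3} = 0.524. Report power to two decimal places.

power ≈ 0.78

For two equal groups, power = Φ(d·√(n/2) − z_{α/2}).
d·√(n/2) = 0.32 × √(147/2) = 0.32 × 8.573 = 2.743.
z_β = 2.743 − 1.960 = 0.783.
Power = Φ(0.783) = 0.783.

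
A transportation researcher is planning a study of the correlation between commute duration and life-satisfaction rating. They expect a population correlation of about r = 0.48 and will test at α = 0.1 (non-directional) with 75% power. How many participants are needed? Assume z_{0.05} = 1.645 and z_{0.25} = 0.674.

Fisher's z: C = ½·ln((1+r)/(1−r)) = ½·ln(2.8462) = 0.5230.
n = ((z_{α/2} + z_β)/C)² + 3.
(1.645 + 0.674) / 0.5230 = 2.319 / 0.5230 = 4.434.
n = 4.434² + 3 = 19.66 + 3 = 22.7.
Round up.

n = 23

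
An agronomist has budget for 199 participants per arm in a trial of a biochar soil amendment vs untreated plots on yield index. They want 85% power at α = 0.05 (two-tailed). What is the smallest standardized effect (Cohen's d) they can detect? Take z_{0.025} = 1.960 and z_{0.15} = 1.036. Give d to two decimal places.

d_min ≈ 0.30

For two independent groups of n = 199 each: d_min = (z_{α/2} + z_β)·√(2/n).
z-sum = 1.960 + 1.036 = 2.996.
d_min = 2.996 × √(2/199) = 2.996 × 0.1003 = 0.300.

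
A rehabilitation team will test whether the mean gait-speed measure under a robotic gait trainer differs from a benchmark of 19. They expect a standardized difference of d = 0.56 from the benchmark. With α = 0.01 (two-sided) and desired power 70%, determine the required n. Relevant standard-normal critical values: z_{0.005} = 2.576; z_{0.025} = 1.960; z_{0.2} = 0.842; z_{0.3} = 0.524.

n = 31

For a one-sample test: n = ((z_{α/2} + z_β) / d)².
z_{α/2} + z_β = 2.576 + 0.524 = 3.100.
n = (3.100 / 0.56)² = 5.536² = 30.64.
Round up.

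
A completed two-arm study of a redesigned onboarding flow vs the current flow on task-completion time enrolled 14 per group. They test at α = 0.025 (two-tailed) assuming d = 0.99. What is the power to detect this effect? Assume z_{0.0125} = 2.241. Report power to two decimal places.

For two equal groups, power = Φ(d·√(n/2) − z_{α/2}).
d·√(n/2) = 0.99 × √(14/2) = 0.99 × 2.646 = 2.619.
z_β = 2.619 − 2.241 = 0.378.
Power = Φ(0.378) = 0.647.

power ≈ 0.65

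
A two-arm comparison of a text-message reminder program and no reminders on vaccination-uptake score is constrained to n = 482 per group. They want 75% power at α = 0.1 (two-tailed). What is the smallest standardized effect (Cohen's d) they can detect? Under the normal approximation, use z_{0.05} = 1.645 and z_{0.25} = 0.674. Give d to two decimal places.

For two independent groups of n = 482 each: d_min = (z_{α/2} + z_β)·√(2/n).
z-sum = 1.645 + 0.674 = 2.319.
d_min = 2.319 × √(2/482) = 2.319 × 0.0644 = 0.149.

d_min ≈ 0.15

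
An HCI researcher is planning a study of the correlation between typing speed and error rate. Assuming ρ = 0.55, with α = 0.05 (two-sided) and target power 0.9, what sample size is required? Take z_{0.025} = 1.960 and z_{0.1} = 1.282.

Fisher's z: C = ½·ln((1+r)/(1−r)) = ½·ln(3.4444) = 0.6184.
n = ((z_{α/2} + z_β)/C)² + 3.
(1.960 + 1.282) / 0.6184 = 3.242 / 0.6184 = 5.243.
n = 5.243² + 3 = 27.48 + 3 = 30.5.
Round up.

n = 31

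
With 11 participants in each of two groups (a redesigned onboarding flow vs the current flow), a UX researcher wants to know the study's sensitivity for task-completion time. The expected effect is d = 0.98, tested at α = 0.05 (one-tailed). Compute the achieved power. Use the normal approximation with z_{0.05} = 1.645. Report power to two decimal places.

power ≈ 0.74

For two equal groups, power = Φ(d·√(n/2) − z_{α}).
d·√(n/2) = 0.98 × √(11/2) = 0.98 × 2.345 = 2.298.
z_β = 2.298 − 1.645 = 0.653.
Power = Φ(0.653) = 0.743.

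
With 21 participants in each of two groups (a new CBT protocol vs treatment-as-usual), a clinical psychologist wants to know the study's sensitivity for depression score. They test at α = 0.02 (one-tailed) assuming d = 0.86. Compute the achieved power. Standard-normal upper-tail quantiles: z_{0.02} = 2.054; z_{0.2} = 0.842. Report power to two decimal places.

For two equal groups, power = Φ(d·√(n/2) − z_{α}).
d·√(n/2) = 0.86 × √(21/2) = 0.86 × 3.240 = 2.787.
z_β = 2.787 − 2.054 = 0.733.
Power = Φ(0.733) = 0.768.

power ≈ 0.77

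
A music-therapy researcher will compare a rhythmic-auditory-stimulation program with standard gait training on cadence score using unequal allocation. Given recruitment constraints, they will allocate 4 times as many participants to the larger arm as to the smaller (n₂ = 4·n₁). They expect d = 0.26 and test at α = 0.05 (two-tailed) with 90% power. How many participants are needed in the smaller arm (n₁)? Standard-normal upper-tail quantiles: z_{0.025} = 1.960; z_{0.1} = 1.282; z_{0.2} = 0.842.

With allocation ratio k = n₂/n₁ = 4, Var(x̄₁−x̄₂) = σ²(1/n₁ + 1/(k·n₁)) = σ²·(k+1)/(k·n₁).
So n₁ = (1 + 1/k)·((z_{α/2} + z_β)/d)² = 1.250 × (3.242/0.26)².
n₁ = 1.250 × 155.48 = 194.4.
Round up: n₁ = 195, giving n₂ = 4 × 195 = 780.

n₁ = 195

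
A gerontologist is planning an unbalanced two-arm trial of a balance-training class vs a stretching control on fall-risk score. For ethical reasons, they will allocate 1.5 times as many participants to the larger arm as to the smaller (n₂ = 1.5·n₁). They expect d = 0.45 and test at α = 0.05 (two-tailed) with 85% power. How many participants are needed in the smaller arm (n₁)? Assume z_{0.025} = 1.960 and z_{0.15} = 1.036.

n₁ = 74

With allocation ratio k = n₂/n₁ = 1.5, Var(x̄₁−x̄₂) = σ²(1/n₁ + 1/(k·n₁)) = σ²·(k+1)/(k·n₁).
So n₁ = (1 + 1/k)·((z_{α/2} + z_β)/d)² = 1.667 × (2.996/0.45)².
n₁ = 1.667 × 44.33 = 73.9.
Round up: n₁ = 74, giving n₂ = 1.5 × 74 = 111.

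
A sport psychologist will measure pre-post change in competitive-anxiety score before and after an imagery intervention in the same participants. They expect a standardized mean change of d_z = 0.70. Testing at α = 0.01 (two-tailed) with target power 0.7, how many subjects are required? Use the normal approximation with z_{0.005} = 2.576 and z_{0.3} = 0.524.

n = 20 pairs

For a paired (one-sample on differences) test: n = ((z_{α/2} + z_β) / d)².
z_{α/2} + z_β = 2.576 + 0.524 = 3.100.
n = (3.100 / 0.70)² = 4.429² = 19.61.
Round up.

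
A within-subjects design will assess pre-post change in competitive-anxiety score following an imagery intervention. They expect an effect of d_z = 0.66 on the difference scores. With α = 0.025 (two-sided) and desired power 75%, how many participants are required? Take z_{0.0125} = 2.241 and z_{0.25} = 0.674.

For a paired (one-sample on differences) test: n = ((z_{α/2} + z_β) / d)².
z_{α/2} + z_β = 2.241 + 0.674 = 2.915.
n = (2.915 / 0.66)² = 4.417² = 19.51.
Round up.

n = 20 pairs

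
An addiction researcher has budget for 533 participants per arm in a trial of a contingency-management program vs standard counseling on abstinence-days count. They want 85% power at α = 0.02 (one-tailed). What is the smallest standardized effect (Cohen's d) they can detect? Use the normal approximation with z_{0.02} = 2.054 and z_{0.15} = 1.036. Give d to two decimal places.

For two independent groups of n = 533 each: d_min = (z_{α} + z_β)·√(2/n).
z-sum = 2.054 + 1.036 = 3.090.
d_min = 3.090 × √(2/533) = 3.090 × 0.0613 = 0.189.

d_min ≈ 0.19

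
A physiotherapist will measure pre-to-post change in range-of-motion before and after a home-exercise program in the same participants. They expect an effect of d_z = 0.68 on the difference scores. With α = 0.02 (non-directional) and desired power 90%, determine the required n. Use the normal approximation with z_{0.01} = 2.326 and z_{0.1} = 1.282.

For a paired (one-sample on differences) test: n = ((z_{α/2} + z_β) / d)².
z_{α/2} + z_β = 2.326 + 1.282 = 3.608.
n = (3.608 / 0.68)² = 5.306² = 28.15.
Round up.

n = 29 pairs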